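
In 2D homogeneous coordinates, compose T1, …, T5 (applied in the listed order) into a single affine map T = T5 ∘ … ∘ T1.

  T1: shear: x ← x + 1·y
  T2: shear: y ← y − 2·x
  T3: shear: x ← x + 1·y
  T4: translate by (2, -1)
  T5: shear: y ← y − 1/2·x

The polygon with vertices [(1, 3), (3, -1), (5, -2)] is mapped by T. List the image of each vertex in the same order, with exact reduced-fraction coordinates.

T1 shear: x ← x + 1·y: (1, 3) → (4, 3); (3, -1) → (2, -1); (5, -2) → (3, -2)
T2 shear: y ← y − 2·x: (4, 3) → (4, -5); (2, -1) → (2, -5); (3, -2) → (3, -8)
T3 shear: x ← x + 1·y: (4, -5) → (-1, -5); (2, -5) → (-3, -5); (3, -8) → (-5, -8)
T4 translate by (2, -1): (-1, -5) → (1, -6); (-3, -5) → (-1, -6); (-5, -8) → (-3, -9)
T5 shear: y ← y − 1/2·x: (1, -6) → (1, -13/2); (-1, -6) → (-1, -11/2); (-3, -9) → (-3, -15/2)

image vertices: (1, -13/2), (-1, -11/2), (-3, -15/2)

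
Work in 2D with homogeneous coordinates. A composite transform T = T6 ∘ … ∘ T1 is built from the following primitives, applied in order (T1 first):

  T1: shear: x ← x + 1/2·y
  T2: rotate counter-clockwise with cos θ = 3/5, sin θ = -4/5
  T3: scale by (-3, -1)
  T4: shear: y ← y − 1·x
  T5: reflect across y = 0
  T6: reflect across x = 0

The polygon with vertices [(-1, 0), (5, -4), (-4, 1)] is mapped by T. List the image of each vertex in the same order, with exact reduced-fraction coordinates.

T1 shear: x ← x + 1/2·y: (-1, 0) → (-1, 0); (5, -4) → (3, -4); (-4, 1) → (-7/2, 1)
T2 rotate counter-clockwise with cos θ = 3/5, sin θ = -4/5: (-1, 0) → (-3/5, 4/5); (3, -4) → (-7/5, -24/5); (-7/2, 1) → (-13/10, 17/5)
T3 scale by (-3, -1): (-3/5, 4/5) → (9/5, -4/5); (-7/5, -24/5) → (21/5, 24/5); (-13/10, 17/5) → (39/10, -17/5)
T4 shear: y ← y − 1·x: (9/5, -4/5) → (9/5, -13/5); (21/5, 24/5) → (21/5, 3/5); (39/10, -17/5) → (39/10, -73/10)
T5 reflect across y = 0: (9/5, -13/5) → (9/5, 13/5); (21/5, 3/5) → (21/5, -3/5); (39/10, -73/10) → (39/10, 73/10)
T6 reflect across x = 0: (9/5, 13/5) → (-9/5, 13/5); (21/5, -3/5) → (-21/5, -3/5); (39/10, 73/10) → (-39/10, 73/10)

image vertices: (-9/5, 13/5), (-21/5, -3/5), (-39/10, 73/10)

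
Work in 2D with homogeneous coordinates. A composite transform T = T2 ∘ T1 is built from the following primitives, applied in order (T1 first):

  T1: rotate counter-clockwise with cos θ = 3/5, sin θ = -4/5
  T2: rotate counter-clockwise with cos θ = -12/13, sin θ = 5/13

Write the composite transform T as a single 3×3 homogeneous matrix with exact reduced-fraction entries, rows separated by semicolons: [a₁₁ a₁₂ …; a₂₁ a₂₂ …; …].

T = [-16/65 -63/65 0; 63/65 -16/65 0; 0 0 1]

T1 = [3/5 4/5 0; -4/5 3/5 0; 0 0 1]
T2·T1 = [-16/65 -63/65 0; 63/65 -16/65 0; 0 0 1]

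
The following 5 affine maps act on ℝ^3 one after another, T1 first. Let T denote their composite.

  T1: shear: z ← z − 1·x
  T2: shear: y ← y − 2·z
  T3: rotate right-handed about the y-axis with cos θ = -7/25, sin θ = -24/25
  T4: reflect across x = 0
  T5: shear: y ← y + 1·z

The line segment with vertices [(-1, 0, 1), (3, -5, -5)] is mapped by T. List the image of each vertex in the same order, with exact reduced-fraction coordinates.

image vertices: (41/25, -138/25, -38/25), (-171/25, 403/25, 128/25)

T1 shear: z ← z − 1·x: (-1, 0, 1) → (-1, 0, 2); (3, -5, -5) → (3, -5, -8)
T2 shear: y ← y − 2·z: (-1, 0, 2) → (-1, -4, 2); (3, -5, -8) → (3, 11, -8)
T3 rotate right-handed about the y-axis with cos θ = -7/25, sin θ = -24/25: (-1, -4, 2) → (-41/25, -4, -38/25); (3, 11, -8) → (171/25, 11, 128/25)
T4 reflect across x = 0: (-41/25, -4, -38/25) → (41/25, -4, -38/25); (171/25, 11, 128/25) → (-171/25, 11, 128/25)
T5 shear: y ← y + 1·z: (41/25, -4, -38/25) → (41/25, -138/25, -38/25); (-171/25, 11, 128/25) → (-171/25, 403/25, 128/25)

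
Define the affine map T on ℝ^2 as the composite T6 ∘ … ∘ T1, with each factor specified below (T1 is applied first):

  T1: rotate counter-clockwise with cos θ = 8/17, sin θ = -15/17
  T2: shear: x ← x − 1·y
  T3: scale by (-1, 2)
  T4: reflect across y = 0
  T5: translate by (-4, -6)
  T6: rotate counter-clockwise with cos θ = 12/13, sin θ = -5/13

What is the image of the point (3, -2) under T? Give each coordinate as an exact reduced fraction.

T1 rotate counter-clockwise with cos θ = 8/17, sin θ = -15/17: (3, -2) → (-6/17, -61/17)
T2 shear: x ← x − 1·y: (-6/17, -61/17) → (55/17, -61/17)
T3 scale by (-1, 2): (55/17, -61/17) → (-55/17, -122/17)
T4 reflect across y = 0: (-55/17, -122/17) → (-55/17, 122/17)
T5 translate by (-4, -6): (-55/17, 122/17) → (-123/17, 20/17)
T6 rotate counter-clockwise with cos θ = 12/13, sin θ = -5/13: (-123/17, 20/17) → (-1376/221, 855/221)

T(p) = (-1376/221, 855/221)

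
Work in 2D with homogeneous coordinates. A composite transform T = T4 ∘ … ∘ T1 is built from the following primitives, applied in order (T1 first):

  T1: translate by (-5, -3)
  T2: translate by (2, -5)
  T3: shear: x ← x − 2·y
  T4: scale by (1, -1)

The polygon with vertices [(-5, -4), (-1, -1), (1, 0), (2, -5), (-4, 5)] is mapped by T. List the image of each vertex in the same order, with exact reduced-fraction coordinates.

T1 translate by (-5, -3): (-5, -4) → (-10, -7); (-1, -1) → (-6, -4); (1, 0) → (-4, -3); (2, -5) → (-3, -8); (-4, 5) → (-9, 2)
T2 translate by (2, -5): (-10, -7) → (-8, -12); (-6, -4) → (-4, -9); (-4, -3) → (-2, -8); (-3, -8) → (-1, -13); (-9, 2) → (-7, -3)
T3 shear: x ← x − 2·y: (-8, -12) → (16, -12); (-4, -9) → (14, -9); (-2, -8) → (14, -8); (-1, -13) → (25, -13); (-7, -3) → (-1, -3)
T4 scale by (1, -1): (16, -12) → (16, 12); (14, -9) → (14, 9); (14, -8) → (14, 8); (25, -13) → (25, 13); (-1, -3) → (-1, 3)

image vertices: (16, 12), (14, 9), (14, 8), (25, 13), (-1, 3)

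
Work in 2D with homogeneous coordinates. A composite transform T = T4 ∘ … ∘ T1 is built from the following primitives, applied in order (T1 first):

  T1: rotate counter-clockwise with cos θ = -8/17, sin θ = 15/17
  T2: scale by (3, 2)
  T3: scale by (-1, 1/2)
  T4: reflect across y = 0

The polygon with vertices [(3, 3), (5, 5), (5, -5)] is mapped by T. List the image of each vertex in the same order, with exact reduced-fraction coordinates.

T1 rotate counter-clockwise with cos θ = -8/17, sin θ = 15/17: (3, 3) → (-69/17, 21/17); (5, 5) → (-115/17, 35/17); (5, -5) → (35/17, 115/17)
T2 scale by (3, 2): (-69/17, 21/17) → (-207/17, 42/17); (-115/17, 35/17) → (-345/17, 70/17); (35/17, 115/17) → (105/17, 230/17)
T3 scale by (-1, 1/2): (-207/17, 42/17) → (207/17, 21/17); (-345/17, 70/17) → (345/17, 35/17); (105/17, 230/17) → (-105/17, 115/17)
T4 reflect across y = 0: (207/17, 21/17) → (207/17, -21/17); (345/17, 35/17) → (345/17, -35/17); (-105/17, 115/17) → (-105/17, -115/17)

image vertices: (207/17, -21/17), (345/17, -35/17), (-105/17, -115/17)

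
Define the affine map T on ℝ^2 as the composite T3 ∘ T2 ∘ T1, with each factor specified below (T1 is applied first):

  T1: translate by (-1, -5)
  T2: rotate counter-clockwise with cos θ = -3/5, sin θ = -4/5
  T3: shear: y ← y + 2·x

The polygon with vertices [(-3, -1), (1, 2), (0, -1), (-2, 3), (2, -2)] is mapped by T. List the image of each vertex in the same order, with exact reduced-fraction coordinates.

T1 translate by (-1, -5): (-3, -1) → (-4, -6); (1, 2) → (0, -3); (0, -1) → (-1, -6); (-2, 3) → (-3, -2); (2, -2) → (1, -7)
T2 rotate counter-clockwise with cos θ = -3/5, sin θ = -4/5: (-4, -6) → (-12/5, 34/5); (0, -3) → (-12/5, 9/5); (-1, -6) → (-21/5, 22/5); (-3, -2) → (1/5, 18/5); (1, -7) → (-31/5, 17/5)
T3 shear: y ← y + 2·x: (-12/5, 34/5) → (-12/5, 2); (-12/5, 9/5) → (-12/5, -3); (-21/5, 22/5) → (-21/5, -4); (1/5, 18/5) → (1/5, 4); (-31/5, 17/5) → (-31/5, -9)

image vertices: (-12/5, 2), (-12/5, -3), (-21/5, -4), (1/5, 4), (-31/5, -9)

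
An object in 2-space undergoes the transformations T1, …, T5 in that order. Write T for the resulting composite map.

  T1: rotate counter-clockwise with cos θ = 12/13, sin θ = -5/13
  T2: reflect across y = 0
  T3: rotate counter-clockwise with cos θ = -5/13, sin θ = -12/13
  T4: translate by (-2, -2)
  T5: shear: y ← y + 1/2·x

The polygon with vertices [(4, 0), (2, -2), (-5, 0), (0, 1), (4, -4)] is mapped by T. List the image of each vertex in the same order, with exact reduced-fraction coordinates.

image vertices: (-2, -7), (0, -4), (-2, 2), (-3, -7/2), (2, -5)

T1 rotate counter-clockwise with cos θ = 12/13, sin θ = -5/13: (4, 0) → (48/13, -20/13); (2, -2) → (14/13, -34/13); (-5, 0) → (-60/13, 25/13); (0, 1) → (5/13, 12/13); (4, -4) → (28/13, -68/13)
T2 reflect across y = 0: (48/13, -20/13) → (48/13, 20/13); (14/13, -34/13) → (14/13, 34/13); (-60/13, 25/13) → (-60/13, -25/13); (5/13, 12/13) → (5/13, -12/13); (28/13, -68/13) → (28/13, 68/13)
T3 rotate counter-clockwise with cos θ = -5/13, sin θ = -12/13: (48/13, 20/13) → (0, -4); (14/13, 34/13) → (2, -2); (-60/13, -25/13) → (0, 5); (5/13, -12/13) → (-1, 0); (28/13, 68/13) → (4, -4)
T4 translate by (-2, -2): (0, -4) → (-2, -6); (2, -2) → (0, -4); (0, 5) → (-2, 3); (-1, 0) → (-3, -2); (4, -4) → (2, -6)
T5 shear: y ← y + 1/2·x: (-2, -6) → (-2, -7); (0, -4) → (0, -4); (-2, 3) → (-2, 2); (-3, -2) → (-3, -7/2); (2, -6) → (2, -5)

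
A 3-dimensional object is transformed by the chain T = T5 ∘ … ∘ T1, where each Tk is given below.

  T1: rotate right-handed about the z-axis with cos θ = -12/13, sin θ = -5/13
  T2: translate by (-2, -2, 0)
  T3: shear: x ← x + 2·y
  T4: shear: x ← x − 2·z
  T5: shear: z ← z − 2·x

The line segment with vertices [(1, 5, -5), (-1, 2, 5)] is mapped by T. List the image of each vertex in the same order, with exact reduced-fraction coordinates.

T1 rotate right-handed about the z-axis with cos θ = -12/13, sin θ = -5/13: (1, 5, -5) → (1, -5, -5); (-1, 2, 5) → (22/13, -19/13, 5)
T2 translate by (-2, -2, 0): (1, -5, -5) → (-1, -7, -5); (22/13, -19/13, 5) → (-4/13, -45/13, 5)
T3 shear: x ← x + 2·y: (-1, -7, -5) → (-15, -7, -5); (-4/13, -45/13, 5) → (-94/13, -45/13, 5)
T4 shear: x ← x − 2·z: (-15, -7, -5) → (-5, -7, -5); (-94/13, -45/13, 5) → (-224/13, -45/13, 5)
T5 shear: z ← z − 2·x: (-5, -7, -5) → (-5, -7, 5); (-224/13, -45/13, 5) → (-224/13, -45/13, 513/13)

image vertices: (-5, -7, 5), (-224/13, -45/13, 513/13)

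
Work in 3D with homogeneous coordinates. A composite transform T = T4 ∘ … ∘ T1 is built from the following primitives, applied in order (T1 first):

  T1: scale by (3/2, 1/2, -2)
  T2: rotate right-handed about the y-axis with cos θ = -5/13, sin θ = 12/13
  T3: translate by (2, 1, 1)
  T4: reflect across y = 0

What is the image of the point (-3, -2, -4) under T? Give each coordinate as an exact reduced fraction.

T(p) = (289/26, 0, 27/13)

T1 scale by (3/2, 1/2, -2): (-3, -2, -4) → (-9/2, -1, 8)
T2 rotate right-handed about the y-axis with cos θ = -5/13, sin θ = 12/13: (-9/2, -1, 8) → (237/26, -1, 14/13)
T3 translate by (2, 1, 1): (237/26, -1, 14/13) → (289/26, 0, 27/13)
T4 reflect across y = 0: (289/26, 0, 27/13) → (289/26, 0, 27/13)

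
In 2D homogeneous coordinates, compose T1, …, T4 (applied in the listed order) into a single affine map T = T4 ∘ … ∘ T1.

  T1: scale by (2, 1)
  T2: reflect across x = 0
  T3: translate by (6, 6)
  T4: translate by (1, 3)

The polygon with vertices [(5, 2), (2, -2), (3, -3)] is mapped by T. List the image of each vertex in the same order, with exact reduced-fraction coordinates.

image vertices: (-3, 11), (3, 7), (1, 6)

T1 scale by (2, 1): (5, 2) → (10, 2); (2, -2) → (4, -2); (3, -3) → (6, -3)
T2 reflect across x = 0: (10, 2) → (-10, 2); (4, -2) → (-4, -2); (6, -3) → (-6, -3)
T3 translate by (6, 6): (-10, 2) → (-4, 8); (-4, -2) → (2, 4); (-6, -3) → (0, 3)
T4 translate by (1, 3): (-4, 8) → (-3, 11); (2, 4) → (3, 7); (0, 3) → (1, 6)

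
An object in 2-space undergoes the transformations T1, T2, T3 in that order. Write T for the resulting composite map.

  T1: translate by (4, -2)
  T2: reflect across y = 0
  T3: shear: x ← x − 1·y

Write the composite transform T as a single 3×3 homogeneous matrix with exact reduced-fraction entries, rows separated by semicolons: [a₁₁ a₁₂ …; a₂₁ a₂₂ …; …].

T = [1 1 2; 0 -1 2; 0 0 1]

T1 = [1 0 4; 0 1 -2; 0 0 1]
T2·T1 = [1 0 4; 0 -1 2; 0 0 1]
T3·…·T1 = [1 1 2; 0 -1 2; 0 0 1]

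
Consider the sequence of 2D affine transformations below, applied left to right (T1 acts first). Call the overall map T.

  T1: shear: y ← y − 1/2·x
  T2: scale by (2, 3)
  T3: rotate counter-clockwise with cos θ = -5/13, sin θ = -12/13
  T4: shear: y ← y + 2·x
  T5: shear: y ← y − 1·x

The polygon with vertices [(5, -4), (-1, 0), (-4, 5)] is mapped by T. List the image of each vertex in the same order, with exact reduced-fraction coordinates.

image vertices: (-284/13, -613/26), (28/13, 89/26), (292/13, 283/13)

T1 shear: y ← y − 1/2·x: (5, -4) → (5, -13/2); (-1, 0) → (-1, 1/2); (-4, 5) → (-4, 7)
T2 scale by (2, 3): (5, -13/2) → (10, -39/2); (-1, 1/2) → (-2, 3/2); (-4, 7) → (-8, 21)
T3 rotate counter-clockwise with cos θ = -5/13, sin θ = -12/13: (10, -39/2) → (-284/13, -45/26); (-2, 3/2) → (28/13, 33/26); (-8, 21) → (292/13, -9/13)
T4 shear: y ← y + 2·x: (-284/13, -45/26) → (-284/13, -1181/26); (28/13, 33/26) → (28/13, 145/26); (292/13, -9/13) → (292/13, 575/13)
T5 shear: y ← y − 1·x: (-284/13, -1181/26) → (-284/13, -613/26); (28/13, 145/26) → (28/13, 89/26); (292/13, 575/13) → (292/13, 283/13)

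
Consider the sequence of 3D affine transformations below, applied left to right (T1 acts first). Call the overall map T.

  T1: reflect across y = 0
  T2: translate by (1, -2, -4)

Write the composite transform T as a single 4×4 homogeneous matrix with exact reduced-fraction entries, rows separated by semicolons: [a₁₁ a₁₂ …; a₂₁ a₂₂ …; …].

T1 = [1 0 0 0; 0 -1 0 0; 0 0 1 0; 0 0 0 1]
T2·T1 = [1 0 0 1; 0 -1 0 -2; 0 0 1 -4; 0 0 0 1]

T = [1 0 0 1; 0 -1 0 -2; 0 0 1 -4; 0 0 0 1]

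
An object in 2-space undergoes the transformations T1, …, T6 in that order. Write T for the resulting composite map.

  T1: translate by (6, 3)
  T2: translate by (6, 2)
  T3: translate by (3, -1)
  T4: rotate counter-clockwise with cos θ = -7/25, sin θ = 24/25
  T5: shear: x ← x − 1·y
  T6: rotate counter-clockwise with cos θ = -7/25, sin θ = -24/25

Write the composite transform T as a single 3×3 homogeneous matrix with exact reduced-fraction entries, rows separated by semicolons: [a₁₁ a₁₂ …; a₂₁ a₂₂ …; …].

T = [793/625 -49/625 11699/625; 576/625 457/625 10468/625; 0 0 1]

T1 = [1 0 6; 0 1 3; 0 0 1]
T2·T1 = [1 0 12; 0 1 5; 0 0 1]
T3·…·T1 = [1 0 15; 0 1 4; 0 0 1]
T4·…·T1 = [-7/25 -24/25 -201/25; 24/25 -7/25 332/25; 0 0 1]
T5·…·T1 = [-31/25 -17/25 -533/25; 24/25 -7/25 332/25; 0 0 1]
T6·…·T1 = [793/625 -49/625 11699/625; 576/625 457/625 10468/625; 0 0 1]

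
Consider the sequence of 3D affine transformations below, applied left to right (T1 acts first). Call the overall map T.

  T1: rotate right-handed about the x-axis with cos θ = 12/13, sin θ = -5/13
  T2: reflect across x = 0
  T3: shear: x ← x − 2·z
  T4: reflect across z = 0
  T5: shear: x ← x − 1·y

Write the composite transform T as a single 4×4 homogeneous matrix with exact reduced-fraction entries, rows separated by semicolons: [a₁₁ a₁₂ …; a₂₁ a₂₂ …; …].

T = [-1 -2/13 -29/13 0; 0 12/13 5/13 0; 0 5/13 -12/13 0; 0 0 0 1]

T1 = [1 0 0 0; 0 12/13 5/13 0; 0 -5/13 12/13 0; 0 0 0 1]
T2·T1 = [-1 0 0 0; 0 12/13 5/13 0; 0 -5/13 12/13 0; 0 0 0 1]
T3·…·T1 = [-1 10/13 -24/13 0; 0 12/13 5/13 0; 0 -5/13 12/13 0; 0 0 0 1]
T4·…·T1 = [-1 10/13 -24/13 0; 0 12/13 5/13 0; 0 5/13 -12/13 0; 0 0 0 1]
T5·…·T1 = [-1 -2/13 -29/13 0; 0 12/13 5/13 0; 0 5/13 -12/13 0; 0 0 0 1]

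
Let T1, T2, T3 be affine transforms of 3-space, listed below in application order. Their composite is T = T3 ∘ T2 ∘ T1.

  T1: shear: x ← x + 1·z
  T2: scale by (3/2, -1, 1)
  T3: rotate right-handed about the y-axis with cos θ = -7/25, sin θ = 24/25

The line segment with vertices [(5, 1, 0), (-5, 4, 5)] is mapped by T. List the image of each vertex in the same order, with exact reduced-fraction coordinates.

image vertices: (-21/10, -1, -36/5), (24/5, -4, -7/5)

T1 shear: x ← x + 1·z: (5, 1, 0) → (5, 1, 0); (-5, 4, 5) → (0, 4, 5)
T2 scale by (3/2, -1, 1): (5, 1, 0) → (15/2, -1, 0); (0, 4, 5) → (0, -4, 5)
T3 rotate right-handed about the y-axis with cos θ = -7/25, sin θ = 24/25: (15/2, -1, 0) → (-21/10, -1, -36/5); (0, -4, 5) → (24/5, -4, -7/5)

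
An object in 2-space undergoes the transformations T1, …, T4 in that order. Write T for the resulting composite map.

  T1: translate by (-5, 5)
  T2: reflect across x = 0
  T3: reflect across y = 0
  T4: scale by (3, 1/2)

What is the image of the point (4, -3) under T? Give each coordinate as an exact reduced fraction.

T1 translate by (-5, 5): (4, -3) → (-1, 2)
T2 reflect across x = 0: (-1, 2) → (1, 2)
T3 reflect across y = 0: (1, 2) → (1, -2)
T4 scale by (3, 1/2): (1, -2) → (3, -1)

T(p) = (3, -1)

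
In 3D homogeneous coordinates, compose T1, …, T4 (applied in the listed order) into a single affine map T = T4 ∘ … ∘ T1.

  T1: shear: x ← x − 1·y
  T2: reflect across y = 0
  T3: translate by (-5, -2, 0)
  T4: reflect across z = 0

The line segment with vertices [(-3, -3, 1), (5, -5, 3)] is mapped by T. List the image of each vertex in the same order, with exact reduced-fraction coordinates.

T1 shear: x ← x − 1·y: (-3, -3, 1) → (0, -3, 1); (5, -5, 3) → (10, -5, 3)
T2 reflect across y = 0: (0, -3, 1) → (0, 3, 1); (10, -5, 3) → (10, 5, 3)
T3 translate by (-5, -2, 0): (0, 3, 1) → (-5, 1, 1); (10, 5, 3) → (5, 3, 3)
T4 reflect across z = 0: (-5, 1, 1) → (-5, 1, -1); (5, 3, 3) → (5, 3, -3)

image vertices: (-5, 1, -1), (5, 3, -3)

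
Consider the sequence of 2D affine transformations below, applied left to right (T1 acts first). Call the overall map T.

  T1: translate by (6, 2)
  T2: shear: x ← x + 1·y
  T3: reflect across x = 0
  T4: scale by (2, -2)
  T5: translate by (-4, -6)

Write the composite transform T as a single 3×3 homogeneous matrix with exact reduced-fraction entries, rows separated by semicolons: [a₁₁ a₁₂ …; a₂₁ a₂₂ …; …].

T1 = [1 0 6; 0 1 2; 0 0 1]
T2·T1 = [1 1 8; 0 1 2; 0 0 1]
T3·…·T1 = [-1 -1 -8; 0 1 2; 0 0 1]
T4·…·T1 = [-2 -2 -16; 0 -2 -4; 0 0 1]
T5·…·T1 = [-2 -2 -20; 0 -2 -10; 0 0 1]

T = [-2 -2 -20; 0 -2 -10; 0 0 1]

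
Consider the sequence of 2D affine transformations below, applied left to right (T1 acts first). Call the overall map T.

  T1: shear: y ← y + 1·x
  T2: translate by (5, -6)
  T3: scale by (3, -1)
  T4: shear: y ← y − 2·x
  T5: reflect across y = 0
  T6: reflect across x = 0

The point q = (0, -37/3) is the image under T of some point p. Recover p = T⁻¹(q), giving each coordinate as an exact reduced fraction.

p = (-5, -4/3)

T1 = [1 0 0; 1 1 0; 0 0 1]
T2·T1 = [1 0 5; 1 1 -6; 0 0 1]
T3·…·T1 = [3 0 15; -1 -1 6; 0 0 1]
T4·…·T1 = [3 0 15; -7 -1 -24; 0 0 1]
T5·…·T1 = [3 0 15; 7 1 24; 0 0 1]
T6·…·T1 = [-3 0 -15; 7 1 24; 0 0 1]
det M = -3; M⁻¹ = [-1/3 0 -5; 7/3 1 11; 0 0 1]
M⁻¹ · (0, -37/3)ᵀ = (-5, -4/3)ᵀ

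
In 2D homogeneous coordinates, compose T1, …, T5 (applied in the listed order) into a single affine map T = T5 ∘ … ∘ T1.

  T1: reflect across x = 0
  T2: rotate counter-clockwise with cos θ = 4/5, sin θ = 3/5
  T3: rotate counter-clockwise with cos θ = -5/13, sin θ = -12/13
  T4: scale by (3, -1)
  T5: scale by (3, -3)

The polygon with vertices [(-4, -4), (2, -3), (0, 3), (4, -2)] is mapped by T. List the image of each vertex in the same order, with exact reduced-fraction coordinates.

T1 reflect across x = 0: (-4, -4) → (4, -4); (2, -3) → (-2, -3); (0, 3) → (0, 3); (4, -2) → (-4, -2)
T2 rotate counter-clockwise with cos θ = 4/5, sin θ = 3/5: (4, -4) → (28/5, -4/5); (-2, -3) → (1/5, -18/5); (0, 3) → (-9/5, 12/5); (-4, -2) → (-2, -4)
T3 rotate counter-clockwise with cos θ = -5/13, sin θ = -12/13: (28/5, -4/5) → (-188/65, -316/65); (1/5, -18/5) → (-17/5, 6/5); (-9/5, 12/5) → (189/65, 48/65); (-2, -4) → (-38/13, 44/13)
T4 scale by (3, -1): (-188/65, -316/65) → (-564/65, 316/65); (-17/5, 6/5) → (-51/5, -6/5); (189/65, 48/65) → (567/65, -48/65); (-38/13, 44/13) → (-114/13, -44/13)
T5 scale by (3, -3): (-564/65, 316/65) → (-1692/65, -948/65); (-51/5, -6/5) → (-153/5, 18/5); (567/65, -48/65) → (1701/65, 144/65); (-114/13, -44/13) → (-342/13, 132/13)

image vertices: (-1692/65, -948/65), (-153/5, 18/5), (1701/65, 144/65), (-342/13, 132/13)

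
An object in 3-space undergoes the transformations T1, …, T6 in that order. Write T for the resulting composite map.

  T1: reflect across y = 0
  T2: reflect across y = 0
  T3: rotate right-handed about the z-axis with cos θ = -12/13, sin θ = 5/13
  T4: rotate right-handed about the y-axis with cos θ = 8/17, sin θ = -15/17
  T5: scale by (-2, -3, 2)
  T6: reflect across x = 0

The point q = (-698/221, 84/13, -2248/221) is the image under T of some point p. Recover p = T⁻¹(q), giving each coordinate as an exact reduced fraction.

p = (4, 4, -1)

T1 = [1 0 0 0; 0 -1 0 0; 0 0 1 0; 0 0 0 1]
T2·T1 = [1 0 0 0; 0 1 0 0; 0 0 1 0; 0 0 0 1]
T3·…·T1 = [-12/13 -5/13 0 0; 5/13 -12/13 0 0; 0 0 1 0; 0 0 0 1]
T4·…·T1 = [-96/221 -40/221 -15/17 0; 5/13 -12/13 0 0; -180/221 -75/221 8/17 0; 0 0 0 1]
T5·…·T1 = [192/221 80/221 30/17 0; -15/13 36/13 0 0; -360/221 -150/221 16/17 0; 0 0 0 1]
T6·…·T1 = [-192/221 -80/221 -30/17 0; -15/13 36/13 0 0; -360/221 -150/221 16/17 0; 0 0 0 1]
det M = -12; M⁻¹ = [-48/221 -5/39 -90/221 0; -20/221 4/13 -75/442 0; -15/34 0 4/17 0; 0 0 0 1]
M⁻¹ · (-698/221, 84/13, -2248/221)ᵀ = (4, 4, -1)ᵀ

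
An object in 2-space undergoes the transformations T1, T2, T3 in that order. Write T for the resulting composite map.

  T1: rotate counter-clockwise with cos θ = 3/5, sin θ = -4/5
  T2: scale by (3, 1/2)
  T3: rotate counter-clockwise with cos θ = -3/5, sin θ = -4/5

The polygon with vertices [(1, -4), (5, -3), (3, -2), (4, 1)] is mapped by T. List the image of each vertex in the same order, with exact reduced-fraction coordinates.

T1 rotate counter-clockwise with cos θ = 3/5, sin θ = -4/5: (1, -4) → (-13/5, -16/5); (5, -3) → (3/5, -29/5); (3, -2) → (1/5, -18/5); (4, 1) → (16/5, -13/5)
T2 scale by (3, 1/2): (-13/5, -16/5) → (-39/5, -8/5); (3/5, -29/5) → (9/5, -29/10); (1/5, -18/5) → (3/5, -9/5); (16/5, -13/5) → (48/5, -13/10)
T3 rotate counter-clockwise with cos θ = -3/5, sin θ = -4/5: (-39/5, -8/5) → (17/5, 36/5); (9/5, -29/10) → (-17/5, 3/10); (3/5, -9/5) → (-9/5, 3/5); (48/5, -13/10) → (-34/5, -69/10)

image vertices: (17/5, 36/5), (-17/5, 3/10), (-9/5, 3/5), (-34/5, -69/10)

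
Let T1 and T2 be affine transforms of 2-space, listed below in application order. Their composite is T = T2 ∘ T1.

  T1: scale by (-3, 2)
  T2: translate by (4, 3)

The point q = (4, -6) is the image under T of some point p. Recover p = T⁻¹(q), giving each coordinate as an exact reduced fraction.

T1 = [-3 0 0; 0 2 0; 0 0 1]
T2·T1 = [-3 0 4; 0 2 3; 0 0 1]
det M = -6; M⁻¹ = [-1/3 0 4/3; 0 1/2 -3/2; 0 0 1]
M⁻¹ · (4, -6)ᵀ = (0, -9/2)ᵀ

p = (0, -9/2)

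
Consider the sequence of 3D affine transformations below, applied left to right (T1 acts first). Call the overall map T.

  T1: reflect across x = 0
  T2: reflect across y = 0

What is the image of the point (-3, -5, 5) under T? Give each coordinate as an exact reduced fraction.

T(p) = (3, 5, 5)

T1 reflect across x = 0: (-3, -5, 5) → (3, -5, 5)
T2 reflect across y = 0: (3, -5, 5) → (3, 5, 5)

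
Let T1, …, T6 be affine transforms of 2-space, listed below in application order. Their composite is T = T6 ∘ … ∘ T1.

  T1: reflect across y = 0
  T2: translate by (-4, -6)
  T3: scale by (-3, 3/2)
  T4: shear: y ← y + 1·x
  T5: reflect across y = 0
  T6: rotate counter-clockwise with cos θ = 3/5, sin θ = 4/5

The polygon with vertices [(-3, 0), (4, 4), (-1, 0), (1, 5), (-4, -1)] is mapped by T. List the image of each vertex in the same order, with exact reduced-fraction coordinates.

T1 reflect across y = 0: (-3, 0) → (-3, 0); (4, 4) → (4, -4); (-1, 0) → (-1, 0); (1, 5) → (1, -5); (-4, -1) → (-4, 1)
T2 translate by (-4, -6): (-3, 0) → (-7, -6); (4, -4) → (0, -10); (-1, 0) → (-5, -6); (1, -5) → (-3, -11); (-4, 1) → (-8, -5)
T3 scale by (-3, 3/2): (-7, -6) → (21, -9); (0, -10) → (0, -15); (-5, -6) → (15, -9); (-3, -11) → (9, -33/2); (-8, -5) → (24, -15/2)
T4 shear: y ← y + 1·x: (21, -9) → (21, 12); (0, -15) → (0, -15); (15, -9) → (15, 6); (9, -33/2) → (9, -15/2); (24, -15/2) → (24, 33/2)
T5 reflect across y = 0: (21, 12) → (21, -12); (0, -15) → (0, 15); (15, 6) → (15, -6); (9, -15/2) → (9, 15/2); (24, 33/2) → (24, -33/2)
T6 rotate counter-clockwise with cos θ = 3/5, sin θ = 4/5: (21, -12) → (111/5, 48/5); (0, 15) → (-12, 9); (15, -6) → (69/5, 42/5); (9, 15/2) → (-3/5, 117/10); (24, -33/2) → (138/5, 93/10)

image vertices: (111/5, 48/5), (-12, 9), (69/5, 42/5), (-3/5, 117/10), (138/5, 93/10)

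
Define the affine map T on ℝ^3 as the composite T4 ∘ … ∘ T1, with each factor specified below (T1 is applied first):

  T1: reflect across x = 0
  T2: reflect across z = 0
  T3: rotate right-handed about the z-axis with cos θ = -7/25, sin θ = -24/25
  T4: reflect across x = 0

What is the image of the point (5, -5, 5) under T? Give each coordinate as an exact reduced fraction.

T1 reflect across x = 0: (5, -5, 5) → (-5, -5, 5)
T2 reflect across z = 0: (-5, -5, 5) → (-5, -5, -5)
T3 rotate right-handed about the z-axis with cos θ = -7/25, sin θ = -24/25: (-5, -5, -5) → (-17/5, 31/5, -5)
T4 reflect across x = 0: (-17/5, 31/5, -5) → (17/5, 31/5, -5)

T(p) = (17/5, 31/5, -5)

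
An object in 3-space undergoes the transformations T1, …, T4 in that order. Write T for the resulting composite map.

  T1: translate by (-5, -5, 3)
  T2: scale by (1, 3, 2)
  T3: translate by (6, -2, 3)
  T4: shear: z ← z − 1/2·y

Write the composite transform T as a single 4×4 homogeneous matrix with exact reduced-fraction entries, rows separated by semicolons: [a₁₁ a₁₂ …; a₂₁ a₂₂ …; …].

T1 = [1 0 0 -5; 0 1 0 -5; 0 0 1 3; 0 0 0 1]
T2·T1 = [1 0 0 -5; 0 3 0 -15; 0 0 2 6; 0 0 0 1]
T3·…·T1 = [1 0 0 1; 0 3 0 -17; 0 0 2 9; 0 0 0 1]
T4·…·T1 = [1 0 0 1; 0 3 0 -17; 0 -3/2 2 35/2; 0 0 0 1]

T = [1 0 0 1; 0 3 0 -17; 0 -3/2 2 35/2; 0 0 0 1]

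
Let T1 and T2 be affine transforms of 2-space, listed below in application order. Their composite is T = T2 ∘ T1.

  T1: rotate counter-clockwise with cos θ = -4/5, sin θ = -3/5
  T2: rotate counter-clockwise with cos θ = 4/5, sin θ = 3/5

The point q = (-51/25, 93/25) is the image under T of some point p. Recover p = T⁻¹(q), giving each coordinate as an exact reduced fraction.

p = (-3, -3)

T1 = [-4/5 3/5 0; -3/5 -4/5 0; 0 0 1]
T2·T1 = [-7/25 24/25 0; -24/25 -7/25 0; 0 0 1]
det M = 1; M⁻¹ = [-7/25 -24/25 0; 24/25 -7/25 0; 0 0 1]
M⁻¹ · (-51/25, 93/25)ᵀ = (-3, -3)ᵀ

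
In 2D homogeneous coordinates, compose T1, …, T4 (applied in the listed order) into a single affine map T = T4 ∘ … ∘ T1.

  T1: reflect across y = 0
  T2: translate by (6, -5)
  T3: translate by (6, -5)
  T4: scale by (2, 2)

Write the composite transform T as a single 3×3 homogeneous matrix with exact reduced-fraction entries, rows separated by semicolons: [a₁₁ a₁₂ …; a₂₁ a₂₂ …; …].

T1 = [1 0 0; 0 -1 0; 0 0 1]
T2·T1 = [1 0 6; 0 -1 -5; 0 0 1]
T3·…·T1 = [1 0 12; 0 -1 -10; 0 0 1]
T4·…·T1 = [2 0 24; 0 -2 -20; 0 0 1]

T = [2 0 24; 0 -2 -20; 0 0 1]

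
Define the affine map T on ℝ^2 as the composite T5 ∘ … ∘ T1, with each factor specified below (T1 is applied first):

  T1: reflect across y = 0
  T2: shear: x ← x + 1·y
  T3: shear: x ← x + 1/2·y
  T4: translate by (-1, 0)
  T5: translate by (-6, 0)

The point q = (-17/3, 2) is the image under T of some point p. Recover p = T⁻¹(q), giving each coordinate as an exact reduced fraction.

T1 = [1 0 0; 0 -1 0; 0 0 1]
T2·T1 = [1 -1 0; 0 -1 0; 0 0 1]
T3·…·T1 = [1 -3/2 0; 0 -1 0; 0 0 1]
T4·…·T1 = [1 -3/2 -1; 0 -1 0; 0 0 1]
T5·…·T1 = [1 -3/2 -7; 0 -1 0; 0 0 1]
det M = -1; M⁻¹ = [1 -3/2 7; 0 -1 0; 0 0 1]
M⁻¹ · (-17/3, 2)ᵀ = (-5/3, -2)ᵀ

p = (-5/3, -2)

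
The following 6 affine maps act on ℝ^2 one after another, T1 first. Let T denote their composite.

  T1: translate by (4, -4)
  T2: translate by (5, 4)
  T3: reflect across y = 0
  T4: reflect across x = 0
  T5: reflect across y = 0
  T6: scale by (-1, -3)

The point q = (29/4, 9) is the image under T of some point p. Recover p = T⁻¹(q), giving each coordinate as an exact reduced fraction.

p = (-7/4, -3)

T1 = [1 0 4; 0 1 -4; 0 0 1]
T2·T1 = [1 0 9; 0 1 0; 0 0 1]
T3·…·T1 = [1 0 9; 0 -1 0; 0 0 1]
T4·…·T1 = [-1 0 -9; 0 -1 0; 0 0 1]
T5·…·T1 = [-1 0 -9; 0 1 0; 0 0 1]
T6·…·T1 = [1 0 9; 0 -3 0; 0 0 1]
det M = -3; M⁻¹ = [1 0 -9; 0 -1/3 0; 0 0 1]
M⁻¹ · (29/4, 9)ᵀ = (-7/4, -3)ᵀ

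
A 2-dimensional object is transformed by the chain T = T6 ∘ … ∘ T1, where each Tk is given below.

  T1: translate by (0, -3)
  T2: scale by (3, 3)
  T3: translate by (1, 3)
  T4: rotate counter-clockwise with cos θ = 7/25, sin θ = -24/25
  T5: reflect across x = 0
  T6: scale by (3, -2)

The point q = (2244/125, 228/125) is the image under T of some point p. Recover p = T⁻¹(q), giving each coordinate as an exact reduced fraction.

p = (-3/5, 0)

T1 = [1 0 0; 0 1 -3; 0 0 1]
T2·T1 = [3 0 0; 0 3 -9; 0 0 1]
T3·…·T1 = [3 0 1; 0 3 -6; 0 0 1]
T4·…·T1 = [21/25 72/25 -137/25; -72/25 21/25 -66/25; 0 0 1]
T5·…·T1 = [-21/25 -72/25 137/25; -72/25 21/25 -66/25; 0 0 1]
T6·…·T1 = [-63/25 -216/25 411/25; 144/25 -42/25 132/25; 0 0 1]
det M = 54; M⁻¹ = [-7/225 4/25 -1/3; -8/75 -7/150 2; 0 0 1]
M⁻¹ · (2244/125, 228/125)ᵀ = (-3/5, 0)ᵀ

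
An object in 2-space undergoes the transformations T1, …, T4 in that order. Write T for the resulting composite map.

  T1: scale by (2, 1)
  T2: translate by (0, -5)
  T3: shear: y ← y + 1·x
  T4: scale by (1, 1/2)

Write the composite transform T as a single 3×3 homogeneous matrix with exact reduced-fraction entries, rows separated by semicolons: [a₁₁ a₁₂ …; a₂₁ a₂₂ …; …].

T1 = [2 0 0; 0 1 0; 0 0 1]
T2·T1 = [2 0 0; 0 1 -5; 0 0 1]
T3·…·T1 = [2 0 0; 2 1 -5; 0 0 1]
T4·…·T1 = [2 0 0; 1 1/2 -5/2; 0 0 1]

T = [2 0 0; 1 1/2 -5/2; 0 0 1]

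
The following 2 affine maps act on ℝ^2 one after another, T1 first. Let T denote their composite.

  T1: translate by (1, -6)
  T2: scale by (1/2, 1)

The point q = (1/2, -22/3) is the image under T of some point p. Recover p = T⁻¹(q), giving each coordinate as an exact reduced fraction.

p = (0, -4/3)

T1 = [1 0 1; 0 1 -6; 0 0 1]
T2·T1 = [1/2 0 1/2; 0 1 -6; 0 0 1]
det M = 1/2; M⁻¹ = [2 0 -1; 0 1 6; 0 0 1]
M⁻¹ · (1/2, -22/3)ᵀ = (0, -4/3)ᵀ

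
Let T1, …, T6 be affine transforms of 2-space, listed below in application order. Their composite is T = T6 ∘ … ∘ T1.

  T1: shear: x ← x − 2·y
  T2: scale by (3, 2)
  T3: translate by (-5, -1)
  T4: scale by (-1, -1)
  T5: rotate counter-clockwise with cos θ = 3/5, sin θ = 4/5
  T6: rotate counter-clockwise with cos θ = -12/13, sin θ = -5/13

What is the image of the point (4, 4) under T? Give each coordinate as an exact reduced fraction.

T(p) = (-713/65, -959/65)

T1 shear: x ← x − 2·y: (4, 4) → (-4, 4)
T2 scale by (3, 2): (-4, 4) → (-12, 8)
T3 translate by (-5, -1): (-12, 8) → (-17, 7)
T4 scale by (-1, -1): (-17, 7) → (17, -7)
T5 rotate counter-clockwise with cos θ = 3/5, sin θ = 4/5: (17, -7) → (79/5, 47/5)
T6 rotate counter-clockwise with cos θ = -12/13, sin θ = -5/13: (79/5, 47/5) → (-713/65, -959/65)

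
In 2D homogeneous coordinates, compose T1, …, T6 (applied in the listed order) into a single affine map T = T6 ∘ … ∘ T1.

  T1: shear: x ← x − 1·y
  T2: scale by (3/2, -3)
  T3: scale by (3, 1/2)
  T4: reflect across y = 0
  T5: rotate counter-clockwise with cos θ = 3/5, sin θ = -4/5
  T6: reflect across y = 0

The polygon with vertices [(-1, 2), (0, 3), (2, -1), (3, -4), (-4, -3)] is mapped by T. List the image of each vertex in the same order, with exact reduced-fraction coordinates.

image vertices: (-57/10, -63/5), (-9/2, -27/2), (69/10, 117/10), (141/10, 144/5), (-63/10, -9/10)

T1 shear: x ← x − 1·y: (-1, 2) → (-3, 2); (0, 3) → (-3, 3); (2, -1) → (3, -1); (3, -4) → (7, -4); (-4, -3) → (-1, -3)
T2 scale by (3/2, -3): (-3, 2) → (-9/2, -6); (-3, 3) → (-9/2, -9); (3, -1) → (9/2, 3); (7, -4) → (21/2, 12); (-1, -3) → (-3/2, 9)
T3 scale by (3, 1/2): (-9/2, -6) → (-27/2, -3); (-9/2, -9) → (-27/2, -9/2); (9/2, 3) → (27/2, 3/2); (21/2, 12) → (63/2, 6); (-3/2, 9) → (-9/2, 9/2)
T4 reflect across y = 0: (-27/2, -3) → (-27/2, 3); (-27/2, -9/2) → (-27/2, 9/2); (27/2, 3/2) → (27/2, -3/2); (63/2, 6) → (63/2, -6); (-9/2, 9/2) → (-9/2, -9/2)
T5 rotate counter-clockwise with cos θ = 3/5, sin θ = -4/5: (-27/2, 3) → (-57/10, 63/5); (-27/2, 9/2) → (-9/2, 27/2); (27/2, -3/2) → (69/10, -117/10); (63/2, -6) → (141/10, -144/5); (-9/2, -9/2) → (-63/10, 9/10)
T6 reflect across y = 0: (-57/10, 63/5) → (-57/10, -63/5); (-9/2, 27/2) → (-9/2, -27/2); (69/10, -117/10) → (69/10, 117/10); (141/10, -144/5) → (141/10, 144/5); (-63/10, 9/10) → (-63/10, -9/10)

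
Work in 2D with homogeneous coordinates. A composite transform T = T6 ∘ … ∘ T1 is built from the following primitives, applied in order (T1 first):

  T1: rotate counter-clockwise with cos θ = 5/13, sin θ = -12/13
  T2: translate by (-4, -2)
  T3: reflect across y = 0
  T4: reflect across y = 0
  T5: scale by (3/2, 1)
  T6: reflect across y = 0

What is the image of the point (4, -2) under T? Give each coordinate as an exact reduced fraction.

T(p) = (-84/13, 84/13)

T1 rotate counter-clockwise with cos θ = 5/13, sin θ = -12/13: (4, -2) → (-4/13, -58/13)
T2 translate by (-4, -2): (-4/13, -58/13) → (-56/13, -84/13)
T3 reflect across y = 0: (-56/13, -84/13) → (-56/13, 84/13)
T4 reflect across y = 0: (-56/13, 84/13) → (-56/13, -84/13)
T5 scale by (3/2, 1): (-56/13, -84/13) → (-84/13, -84/13)
T6 reflect across y = 0: (-84/13, -84/13) → (-84/13, 84/13)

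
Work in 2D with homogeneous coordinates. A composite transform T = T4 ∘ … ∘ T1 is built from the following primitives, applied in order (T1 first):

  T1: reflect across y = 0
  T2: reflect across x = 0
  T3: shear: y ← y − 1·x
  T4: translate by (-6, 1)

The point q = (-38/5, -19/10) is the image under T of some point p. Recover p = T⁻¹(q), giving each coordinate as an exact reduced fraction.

p = (8/5, 9/2)

T1 = [1 0 0; 0 -1 0; 0 0 1]
T2·T1 = [-1 0 0; 0 -1 0; 0 0 1]
T3·…·T1 = [-1 0 0; 1 -1 0; 0 0 1]
T4·…·T1 = [-1 0 -6; 1 -1 1; 0 0 1]
det M = 1; M⁻¹ = [-1 0 -6; -1 -1 -5; 0 0 1]
M⁻¹ · (-38/5, -19/10)ᵀ = (8/5, 9/2)ᵀ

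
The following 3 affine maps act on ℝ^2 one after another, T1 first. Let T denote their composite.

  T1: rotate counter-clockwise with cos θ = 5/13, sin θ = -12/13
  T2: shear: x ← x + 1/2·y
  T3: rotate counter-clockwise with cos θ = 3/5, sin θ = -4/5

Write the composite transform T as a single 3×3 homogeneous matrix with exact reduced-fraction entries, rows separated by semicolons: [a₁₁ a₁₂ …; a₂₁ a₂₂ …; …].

T1 = [5/13 12/13 0; -12/13 5/13 0; 0 0 1]
T2·T1 = [-1/13 29/26 0; -12/13 5/13 0; 0 0 1]
T3·…·T1 = [-51/65 127/130 0; -32/65 -43/65 0; 0 0 1]

T = [-51/65 127/130 0; -32/65 -43/65 0; 0 0 1]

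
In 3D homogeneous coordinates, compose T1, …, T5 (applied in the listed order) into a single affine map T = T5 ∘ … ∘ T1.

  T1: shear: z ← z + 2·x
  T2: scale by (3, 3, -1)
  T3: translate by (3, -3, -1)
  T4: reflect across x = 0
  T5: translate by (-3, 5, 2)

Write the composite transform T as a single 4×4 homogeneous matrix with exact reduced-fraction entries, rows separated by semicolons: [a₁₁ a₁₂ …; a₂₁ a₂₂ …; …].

T = [-3 0 0 -6; 0 3 0 2; -2 0 -1 1; 0 0 0 1]

T1 = [1 0 0 0; 0 1 0 0; 2 0 1 0; 0 0 0 1]
T2·T1 = [3 0 0 0; 0 3 0 0; -2 0 -1 0; 0 0 0 1]
T3·…·T1 = [3 0 0 3; 0 3 0 -3; -2 0 -1 -1; 0 0 0 1]
T4·…·T1 = [-3 0 0 -3; 0 3 0 -3; -2 0 -1 -1; 0 0 0 1]
T5·…·T1 = [-3 0 0 -6; 0 3 0 2; -2 0 -1 1; 0 0 0 1]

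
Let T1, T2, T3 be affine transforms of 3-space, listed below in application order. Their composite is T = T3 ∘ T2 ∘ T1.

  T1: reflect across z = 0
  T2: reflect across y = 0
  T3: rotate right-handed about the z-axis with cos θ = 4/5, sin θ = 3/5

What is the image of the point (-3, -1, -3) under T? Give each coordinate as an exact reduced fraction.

T1 reflect across z = 0: (-3, -1, -3) → (-3, -1, 3)
T2 reflect across y = 0: (-3, -1, 3) → (-3, 1, 3)
T3 rotate right-handed about the z-axis with cos θ = 4/5, sin θ = 3/5: (-3, 1, 3) → (-3, -1, 3)

T(p) = (-3, -1, 3)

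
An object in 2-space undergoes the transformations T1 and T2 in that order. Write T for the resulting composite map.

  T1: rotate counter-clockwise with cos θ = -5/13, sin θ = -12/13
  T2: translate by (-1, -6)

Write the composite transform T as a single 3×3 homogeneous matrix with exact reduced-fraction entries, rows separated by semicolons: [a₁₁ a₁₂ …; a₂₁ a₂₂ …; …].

T = [-5/13 12/13 -1; -12/13 -5/13 -6; 0 0 1]

T1 = [-5/13 12/13 0; -12/13 -5/13 0; 0 0 1]
T2·T1 = [-5/13 12/13 -1; -12/13 -5/13 -6; 0 0 1]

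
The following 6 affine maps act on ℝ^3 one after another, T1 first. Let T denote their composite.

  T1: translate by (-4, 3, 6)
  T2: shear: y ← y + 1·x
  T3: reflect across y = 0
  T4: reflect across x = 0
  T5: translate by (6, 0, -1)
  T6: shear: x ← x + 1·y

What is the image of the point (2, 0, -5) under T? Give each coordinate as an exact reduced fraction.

T1 translate by (-4, 3, 6): (2, 0, -5) → (-2, 3, 1)
T2 shear: y ← y + 1·x: (-2, 3, 1) → (-2, 1, 1)
T3 reflect across y = 0: (-2, 1, 1) → (-2, -1, 1)
T4 reflect across x = 0: (-2, -1, 1) → (2, -1, 1)
T5 translate by (6, 0, -1): (2, -1, 1) → (8, -1, 0)
T6 shear: x ← x + 1·y: (8, -1, 0) → (7, -1, 0)

T(p) = (7, -1, 0)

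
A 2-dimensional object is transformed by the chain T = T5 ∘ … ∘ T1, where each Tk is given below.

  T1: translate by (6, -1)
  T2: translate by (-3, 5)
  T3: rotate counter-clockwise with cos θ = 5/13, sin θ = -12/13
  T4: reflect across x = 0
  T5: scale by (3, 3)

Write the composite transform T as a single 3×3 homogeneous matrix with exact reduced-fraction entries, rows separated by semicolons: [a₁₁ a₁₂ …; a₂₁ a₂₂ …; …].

T = [-15/13 -36/13 -189/13; -36/13 15/13 -48/13; 0 0 1]

T1 = [1 0 6; 0 1 -1; 0 0 1]
T2·T1 = [1 0 3; 0 1 4; 0 0 1]
T3·…·T1 = [5/13 12/13 63/13; -12/13 5/13 -16/13; 0 0 1]
T4·…·T1 = [-5/13 -12/13 -63/13; -12/13 5/13 -16/13; 0 0 1]
T5·…·T1 = [-15/13 -36/13 -189/13; -36/13 15/13 -48/13; 0 0 1]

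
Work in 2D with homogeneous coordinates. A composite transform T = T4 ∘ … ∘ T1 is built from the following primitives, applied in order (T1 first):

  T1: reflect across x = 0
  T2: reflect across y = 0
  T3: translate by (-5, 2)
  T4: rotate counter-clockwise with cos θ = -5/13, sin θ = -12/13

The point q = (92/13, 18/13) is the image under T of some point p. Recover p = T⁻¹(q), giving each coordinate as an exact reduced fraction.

p = (-1, -4)

T1 = [-1 0 0; 0 1 0; 0 0 1]
T2·T1 = [-1 0 0; 0 -1 0; 0 0 1]
T3·…·T1 = [-1 0 -5; 0 -1 2; 0 0 1]
T4·…·T1 = [5/13 -12/13 49/13; 12/13 5/13 50/13; 0 0 1]
det M = 1; M⁻¹ = [5/13 12/13 -5; -12/13 5/13 2; 0 0 1]
M⁻¹ · (92/13, 18/13)ᵀ = (-1, -4)ᵀ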